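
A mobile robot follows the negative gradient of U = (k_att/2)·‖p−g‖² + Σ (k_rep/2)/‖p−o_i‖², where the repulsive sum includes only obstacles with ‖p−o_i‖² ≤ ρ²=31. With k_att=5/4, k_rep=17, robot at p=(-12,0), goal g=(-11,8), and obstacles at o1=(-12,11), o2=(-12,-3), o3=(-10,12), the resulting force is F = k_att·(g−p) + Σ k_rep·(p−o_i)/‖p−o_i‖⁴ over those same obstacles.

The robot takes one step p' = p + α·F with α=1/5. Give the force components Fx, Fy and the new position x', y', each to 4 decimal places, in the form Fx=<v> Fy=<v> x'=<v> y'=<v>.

F_att = 5/4·(g−p) = 5/4·(1,8) = (1.2500,10.0000)
o1: d²=121 > ρ²=31 → inactive
o2: d²=9 ≤ ρ²=31; F_rep = 17·(0,3)/9² = (0.0000,0.6296)
o3: d²=148 > ρ²=31 → inactive
F = F_att + ΣF_rep = (1.2500,10.6296)
p' = p + 1/5·F = (-11.7500,2.1259)

Fx=1.2500 Fy=10.6296 x'=-11.7500 y'=2.1259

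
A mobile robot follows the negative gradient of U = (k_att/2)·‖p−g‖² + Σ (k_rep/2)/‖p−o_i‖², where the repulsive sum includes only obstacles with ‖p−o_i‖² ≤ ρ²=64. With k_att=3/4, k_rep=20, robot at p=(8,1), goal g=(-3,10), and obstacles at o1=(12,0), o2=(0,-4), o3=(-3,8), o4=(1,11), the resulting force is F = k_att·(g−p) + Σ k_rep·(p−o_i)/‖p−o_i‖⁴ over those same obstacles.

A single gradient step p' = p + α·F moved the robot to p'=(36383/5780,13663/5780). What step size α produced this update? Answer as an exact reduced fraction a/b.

α = 1/5

F_att = 3/4·(g−p) = 3/4·(-11,9) = (-8.2500,6.7500)
o1: d²=17 ≤ ρ²=64; F_rep = 20·(-4,1)/17² = (-0.2768,0.0692)
o2: d²=89 > ρ²=64 → inactive
o3: d²=170 > ρ²=64 → inactive
o4: d²=149 > ρ²=64 → inactive
F = F_att + ΣF_rep = (-8.5268,6.8192)
Δp = p'−p = (-1.7054,1.3638); α = Δx/Fx = (-9857/5780) / (-9857/1156) = 1/5
check: Δy/Fy = (7883/5780) / (7883/1156) = 1/5 ✓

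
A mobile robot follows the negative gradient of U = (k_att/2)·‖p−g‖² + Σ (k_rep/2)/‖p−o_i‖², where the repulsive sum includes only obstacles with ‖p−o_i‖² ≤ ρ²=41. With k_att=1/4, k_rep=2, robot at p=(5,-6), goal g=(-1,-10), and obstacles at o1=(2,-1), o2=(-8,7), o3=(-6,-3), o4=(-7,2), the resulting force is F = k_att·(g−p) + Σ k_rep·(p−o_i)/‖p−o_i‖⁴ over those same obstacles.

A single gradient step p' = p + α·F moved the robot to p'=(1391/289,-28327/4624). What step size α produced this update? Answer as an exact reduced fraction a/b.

F_att = 1/4·(g−p) = 1/4·(-6,-4) = (-1.5000,-1.0000)
o1: d²=34 ≤ ρ²=41; F_rep = 2·(3,-5)/34² = (0.0052,-0.0087)
o2: d²=338 > ρ²=41 → inactive
o3: d²=130 > ρ²=41 → inactive
o4: d²=208 > ρ²=41 → inactive
F = F_att + ΣF_rep = (-1.4948,-1.0087)
Δp = p'−p = (-0.1869,-0.1261); α = Δx/Fx = (-54/289) / (-432/289) = 1/8
check: Δy/Fy = (-583/4624) / (-583/578) = 1/8 ✓

α = 1/8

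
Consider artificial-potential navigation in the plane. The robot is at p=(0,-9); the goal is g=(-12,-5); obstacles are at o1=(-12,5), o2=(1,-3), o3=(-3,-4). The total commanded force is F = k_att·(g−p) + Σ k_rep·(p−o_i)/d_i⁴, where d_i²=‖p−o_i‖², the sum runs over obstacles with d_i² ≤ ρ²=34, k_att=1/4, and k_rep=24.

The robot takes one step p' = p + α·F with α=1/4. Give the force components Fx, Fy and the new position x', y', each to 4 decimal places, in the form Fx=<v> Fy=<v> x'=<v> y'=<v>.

F_att = 1/4·(g−p) = 1/4·(-12,4) = (-3.0000,1.0000)
o1: d²=340 > ρ²=34 → inactive
o2: d²=37 > ρ²=34 → inactive
o3: d²=34 ≤ ρ²=34; F_rep = 24·(3,-5)/34² = (0.0623,-0.1038)
F = F_att + ΣF_rep = (-2.9377,0.8962)
p' = p + 1/4·F = (-0.7344,-8.7760)

Fx=-2.9377 Fy=0.8962 x'=-0.7344 y'=-8.7760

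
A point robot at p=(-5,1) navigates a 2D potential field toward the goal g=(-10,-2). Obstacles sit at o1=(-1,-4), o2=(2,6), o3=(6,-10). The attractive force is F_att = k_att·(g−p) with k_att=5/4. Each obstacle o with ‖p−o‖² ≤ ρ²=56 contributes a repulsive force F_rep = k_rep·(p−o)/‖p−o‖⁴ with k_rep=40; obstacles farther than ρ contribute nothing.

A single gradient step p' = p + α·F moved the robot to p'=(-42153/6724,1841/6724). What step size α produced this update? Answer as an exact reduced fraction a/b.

F_att = 5/4·(g−p) = 5/4·(-5,-3) = (-6.2500,-3.7500)
o1: d²=41 ≤ ρ²=56; F_rep = 40·(-4,5)/41² = (-0.0952,0.1190)
o2: d²=74 > ρ²=56 → inactive
o3: d²=242 > ρ²=56 → inactive
F = F_att + ΣF_rep = (-6.3452,-3.6310)
Δp = p'−p = (-1.2690,-0.7262); α = Δx/Fx = (-8533/6724) / (-42665/6724) = 1/5
check: Δy/Fy = (-4883/6724) / (-24415/6724) = 1/5 ✓

α = 1/5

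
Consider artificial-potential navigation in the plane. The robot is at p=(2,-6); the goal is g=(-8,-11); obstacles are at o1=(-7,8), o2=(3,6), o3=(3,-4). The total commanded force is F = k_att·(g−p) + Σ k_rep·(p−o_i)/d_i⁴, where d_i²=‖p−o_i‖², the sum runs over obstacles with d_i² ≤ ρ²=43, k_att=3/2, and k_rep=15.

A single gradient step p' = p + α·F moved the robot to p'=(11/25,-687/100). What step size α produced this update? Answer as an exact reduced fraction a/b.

α = 1/10

F_att = 3/2·(g−p) = 3/2·(-10,-5) = (-15.0000,-7.5000)
o1: d²=277 > ρ²=43 → inactive
o2: d²=145 > ρ²=43 → inactive
o3: d²=5 ≤ ρ²=43; F_rep = 15·(-1,-2)/5² = (-0.6000,-1.2000)
F = F_att + ΣF_rep = (-15.6000,-8.7000)
Δp = p'−p = (-1.5600,-0.8700); α = Δx/Fx = (-39/25) / (-78/5) = 1/10
check: Δy/Fy = (-87/100) / (-87/10) = 1/10 ✓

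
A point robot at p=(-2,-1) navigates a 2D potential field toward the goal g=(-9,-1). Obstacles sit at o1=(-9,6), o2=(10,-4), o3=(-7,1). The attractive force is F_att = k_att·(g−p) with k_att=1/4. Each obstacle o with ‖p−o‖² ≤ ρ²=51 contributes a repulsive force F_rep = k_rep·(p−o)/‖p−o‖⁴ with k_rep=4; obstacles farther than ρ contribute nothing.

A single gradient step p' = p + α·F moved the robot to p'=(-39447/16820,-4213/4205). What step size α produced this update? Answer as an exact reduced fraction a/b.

α = 1/5

F_att = 1/4·(g−p) = 1/4·(-7,0) = (-1.7500,0.0000)
o1: d²=98 > ρ²=51 → inactive
o2: d²=153 > ρ²=51 → inactive
o3: d²=29 ≤ ρ²=51; F_rep = 4·(5,-2)/29² = (0.0238,-0.0095)
F = F_att + ΣF_rep = (-1.7262,-0.0095)
Δp = p'−p = (-0.3452,-0.0019); α = Δx/Fx = (-5807/16820) / (-5807/3364) = 1/5
check: Δy/Fy = (-8/4205) / (-8/841) = 1/5 ✓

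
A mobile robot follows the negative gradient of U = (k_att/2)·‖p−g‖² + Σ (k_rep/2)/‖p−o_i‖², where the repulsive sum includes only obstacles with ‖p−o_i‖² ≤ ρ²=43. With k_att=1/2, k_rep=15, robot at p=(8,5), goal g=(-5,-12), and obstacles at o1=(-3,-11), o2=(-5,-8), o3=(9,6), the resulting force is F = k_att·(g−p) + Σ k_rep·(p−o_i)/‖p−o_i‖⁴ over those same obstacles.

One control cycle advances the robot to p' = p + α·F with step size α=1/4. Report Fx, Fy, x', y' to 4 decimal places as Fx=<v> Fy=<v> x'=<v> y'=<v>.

F_att = 1/2·(g−p) = 1/2·(-13,-17) = (-6.5000,-8.5000)
o1: d²=377 > ρ²=43 → inactive
o2: d²=338 > ρ²=43 → inactive
o3: d²=2 ≤ ρ²=43; F_rep = 15·(-1,-1)/2² = (-3.7500,-3.7500)
F = F_att + ΣF_rep = (-10.2500,-12.2500)
p' = p + 1/4·F = (5.4375,1.9375)

Fx=-10.2500 Fy=-12.2500 x'=5.4375 y'=1.9375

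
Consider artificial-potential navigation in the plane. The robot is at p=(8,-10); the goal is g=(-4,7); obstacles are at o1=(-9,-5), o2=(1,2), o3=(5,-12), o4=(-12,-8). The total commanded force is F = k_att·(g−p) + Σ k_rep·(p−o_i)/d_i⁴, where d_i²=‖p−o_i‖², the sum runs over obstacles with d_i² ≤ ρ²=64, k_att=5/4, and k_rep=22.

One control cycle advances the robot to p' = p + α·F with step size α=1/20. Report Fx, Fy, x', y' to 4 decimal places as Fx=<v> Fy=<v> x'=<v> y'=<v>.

Fx=-14.6095 Fy=21.5104 x'=7.2695 y'=-8.9245

F_att = 5/4·(g−p) = 5/4·(-12,17) = (-15.0000,21.2500)
o1: d²=314 > ρ²=64 → inactive
o2: d²=193 > ρ²=64 → inactive
o3: d²=13 ≤ ρ²=64; F_rep = 22·(3,2)/13² = (0.3905,0.2604)
o4: d²=404 > ρ²=64 → inactive
F = F_att + ΣF_rep = (-14.6095,21.5104)
p' = p + 1/20·F = (7.2695,-8.9245)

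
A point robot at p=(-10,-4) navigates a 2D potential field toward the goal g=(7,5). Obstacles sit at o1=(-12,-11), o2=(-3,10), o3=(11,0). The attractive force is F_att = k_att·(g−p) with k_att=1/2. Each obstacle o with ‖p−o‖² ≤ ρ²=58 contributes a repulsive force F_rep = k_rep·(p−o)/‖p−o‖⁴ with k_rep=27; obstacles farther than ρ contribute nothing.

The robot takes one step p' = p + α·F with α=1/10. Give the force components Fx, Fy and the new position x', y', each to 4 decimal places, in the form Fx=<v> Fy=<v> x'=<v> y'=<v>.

Fx=8.5192 Fy=4.5673 x'=-9.1481 y'=-3.5433

F_att = 1/2·(g−p) = 1/2·(17,9) = (8.5000,4.5000)
o1: d²=53 ≤ ρ²=58; F_rep = 27·(2,7)/53² = (0.0192,0.0673)
o2: d²=245 > ρ²=58 → inactive
o3: d²=457 > ρ²=58 → inactive
F = F_att + ΣF_rep = (8.5192,4.5673)
p' = p + 1/10·F = (-9.1481,-3.5433)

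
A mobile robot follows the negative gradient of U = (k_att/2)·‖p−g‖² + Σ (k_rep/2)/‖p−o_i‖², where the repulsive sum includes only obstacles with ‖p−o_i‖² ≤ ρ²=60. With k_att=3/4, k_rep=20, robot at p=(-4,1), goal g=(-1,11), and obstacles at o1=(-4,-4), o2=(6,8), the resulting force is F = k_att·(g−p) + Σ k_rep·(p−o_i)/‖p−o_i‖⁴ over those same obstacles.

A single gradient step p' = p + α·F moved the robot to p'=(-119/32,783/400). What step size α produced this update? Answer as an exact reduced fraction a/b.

α = 1/8

F_att = 3/4·(g−p) = 3/4·(3,10) = (2.2500,7.5000)
o1: d²=25 ≤ ρ²=60; F_rep = 20·(0,5)/25² = (0.0000,0.1600)
o2: d²=149 > ρ²=60 → inactive
F = F_att + ΣF_rep = (2.2500,7.6600)
Δp = p'−p = (0.2812,0.9575); α = Δx/Fx = (9/32) / (9/4) = 1/8
check: Δy/Fy = (383/400) / (383/50) = 1/8 ✓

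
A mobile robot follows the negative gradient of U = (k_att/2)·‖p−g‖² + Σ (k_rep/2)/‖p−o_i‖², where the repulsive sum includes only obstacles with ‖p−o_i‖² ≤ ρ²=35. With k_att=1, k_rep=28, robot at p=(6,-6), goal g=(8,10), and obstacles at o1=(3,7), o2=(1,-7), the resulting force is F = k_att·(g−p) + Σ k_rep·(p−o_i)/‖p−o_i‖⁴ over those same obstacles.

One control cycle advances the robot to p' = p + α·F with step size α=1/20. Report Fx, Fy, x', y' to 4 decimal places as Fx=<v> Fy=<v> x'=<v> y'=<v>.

Fx=2.2071 Fy=16.0414 x'=6.1104 y'=-5.1979

F_att = 1·(g−p) = 1·(2,16) = (2.0000,16.0000)
o1: d²=178 > ρ²=35 → inactive
o2: d²=26 ≤ ρ²=35; F_rep = 28·(5,1)/26² = (0.2071,0.0414)
F = F_att + ΣF_rep = (2.2071,16.0414)
p' = p + 1/20·F = (6.1104,-5.1979)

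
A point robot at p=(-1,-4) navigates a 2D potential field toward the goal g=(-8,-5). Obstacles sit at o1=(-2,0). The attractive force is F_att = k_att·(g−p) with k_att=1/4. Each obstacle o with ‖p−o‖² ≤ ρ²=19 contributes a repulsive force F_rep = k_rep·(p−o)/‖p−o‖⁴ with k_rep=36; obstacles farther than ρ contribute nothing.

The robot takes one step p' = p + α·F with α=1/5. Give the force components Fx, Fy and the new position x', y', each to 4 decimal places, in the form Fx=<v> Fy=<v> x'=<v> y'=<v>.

F_att = 1/4·(g−p) = 1/4·(-7,-1) = (-1.7500,-0.2500)
o1: d²=17 ≤ ρ²=19; F_rep = 36·(1,-4)/17² = (0.1246,-0.4983)
F = F_att + ΣF_rep = (-1.6254,-0.7483)
p' = p + 1/5·F = (-1.3251,-4.1497)

Fx=-1.6254 Fy=-0.7483 x'=-1.3251 y'=-4.1497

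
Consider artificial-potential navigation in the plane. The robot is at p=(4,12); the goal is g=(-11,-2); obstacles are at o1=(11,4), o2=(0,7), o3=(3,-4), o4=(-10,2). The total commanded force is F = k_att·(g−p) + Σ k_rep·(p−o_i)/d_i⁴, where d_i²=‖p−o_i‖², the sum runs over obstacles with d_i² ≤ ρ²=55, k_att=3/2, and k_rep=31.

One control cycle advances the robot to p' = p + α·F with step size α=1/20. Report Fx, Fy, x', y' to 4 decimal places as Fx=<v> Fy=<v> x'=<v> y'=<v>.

F_att = 3/2·(g−p) = 3/2·(-15,-14) = (-22.5000,-21.0000)
o1: d²=113 > ρ²=55 → inactive
o2: d²=41 ≤ ρ²=55; F_rep = 31·(4,5)/41² = (0.0738,0.0922)
o3: d²=257 > ρ²=55 → inactive
o4: d²=296 > ρ²=55 → inactive
F = F_att + ΣF_rep = (-22.4262,-20.9078)
p' = p + 1/20·F = (2.8787,10.9546)

Fx=-22.4262 Fy=-20.9078 x'=2.8787 y'=10.9546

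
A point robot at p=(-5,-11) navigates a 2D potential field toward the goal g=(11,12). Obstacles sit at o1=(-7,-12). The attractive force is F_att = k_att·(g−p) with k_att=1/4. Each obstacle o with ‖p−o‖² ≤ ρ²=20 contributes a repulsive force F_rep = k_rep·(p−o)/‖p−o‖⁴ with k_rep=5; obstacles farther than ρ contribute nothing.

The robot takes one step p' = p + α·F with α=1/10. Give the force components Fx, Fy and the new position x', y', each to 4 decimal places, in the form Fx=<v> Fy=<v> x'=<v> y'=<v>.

F_att = 1/4·(g−p) = 1/4·(16,23) = (4.0000,5.7500)
o1: d²=5 ≤ ρ²=20; F_rep = 5·(2,1)/5² = (0.4000,0.2000)
F = F_att + ΣF_rep = (4.4000,5.9500)
p' = p + 1/10·F = (-4.5600,-10.4050)

Fx=4.4000 Fy=5.9500 x'=-4.5600 y'=-10.4050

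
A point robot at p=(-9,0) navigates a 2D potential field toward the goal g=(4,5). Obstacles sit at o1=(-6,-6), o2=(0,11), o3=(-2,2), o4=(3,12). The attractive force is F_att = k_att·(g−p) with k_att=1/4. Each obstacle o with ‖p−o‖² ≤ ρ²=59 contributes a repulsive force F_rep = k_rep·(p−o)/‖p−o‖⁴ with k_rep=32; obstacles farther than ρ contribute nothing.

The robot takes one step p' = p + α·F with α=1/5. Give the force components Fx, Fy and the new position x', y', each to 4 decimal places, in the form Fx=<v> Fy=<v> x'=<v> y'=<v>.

F_att = 1/4·(g−p) = 1/4·(13,5) = (3.2500,1.2500)
o1: d²=45 ≤ ρ²=59; F_rep = 32·(-3,6)/45² = (-0.0474,0.0948)
o2: d²=202 > ρ²=59 → inactive
o3: d²=53 ≤ ρ²=59; F_rep = 32·(-7,-2)/53² = (-0.0797,-0.0228)
o4: d²=288 > ρ²=59 → inactive
F = F_att + ΣF_rep = (3.1228,1.3220)
p' = p + 1/5·F = (-8.3754,0.2644)

Fx=3.1228 Fy=1.3220 x'=-8.3754 y'=0.2644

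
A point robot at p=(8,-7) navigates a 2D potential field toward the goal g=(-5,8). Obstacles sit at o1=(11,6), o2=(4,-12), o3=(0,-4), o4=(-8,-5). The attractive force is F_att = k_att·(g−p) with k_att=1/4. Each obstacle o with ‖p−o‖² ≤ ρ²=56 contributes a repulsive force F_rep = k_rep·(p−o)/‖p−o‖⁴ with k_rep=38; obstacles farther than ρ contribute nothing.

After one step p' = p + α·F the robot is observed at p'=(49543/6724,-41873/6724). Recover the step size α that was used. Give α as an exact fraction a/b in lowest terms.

F_att = 1/4·(g−p) = 1/4·(-13,15) = (-3.2500,3.7500)
o1: d²=178 > ρ²=56 → inactive
o2: d²=41 ≤ ρ²=56; F_rep = 38·(4,5)/41² = (0.0904,0.1130)
o3: d²=73 > ρ²=56 → inactive
o4: d²=260 > ρ²=56 → inactive
F = F_att + ΣF_rep = (-3.1596,3.8630)
Δp = p'−p = (-0.6319,0.7726); α = Δx/Fx = (-4249/6724) / (-21245/6724) = 1/5
check: Δy/Fy = (5195/6724) / (25975/6724) = 1/5 ✓

α = 1/5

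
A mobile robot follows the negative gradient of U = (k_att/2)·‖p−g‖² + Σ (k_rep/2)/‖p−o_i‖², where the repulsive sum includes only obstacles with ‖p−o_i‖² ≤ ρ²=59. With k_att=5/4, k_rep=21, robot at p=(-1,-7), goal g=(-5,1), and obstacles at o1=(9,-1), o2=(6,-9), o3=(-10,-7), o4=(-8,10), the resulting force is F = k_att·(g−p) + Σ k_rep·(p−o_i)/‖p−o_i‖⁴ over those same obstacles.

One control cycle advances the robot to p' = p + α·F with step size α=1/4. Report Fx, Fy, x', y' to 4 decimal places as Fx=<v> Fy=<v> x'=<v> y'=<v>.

F_att = 5/4·(g−p) = 5/4·(-4,8) = (-5.0000,10.0000)
o1: d²=136 > ρ²=59 → inactive
o2: d²=53 ≤ ρ²=59; F_rep = 21·(-7,2)/53² = (-0.0523,0.0150)
o3: d²=81 > ρ²=59 → inactive
o4: d²=338 > ρ²=59 → inactive
F = F_att + ΣF_rep = (-5.0523,10.0150)
p' = p + 1/4·F = (-2.2631,-4.4963)

Fx=-5.0523 Fy=10.0150 x'=-2.2631 y'=-4.4963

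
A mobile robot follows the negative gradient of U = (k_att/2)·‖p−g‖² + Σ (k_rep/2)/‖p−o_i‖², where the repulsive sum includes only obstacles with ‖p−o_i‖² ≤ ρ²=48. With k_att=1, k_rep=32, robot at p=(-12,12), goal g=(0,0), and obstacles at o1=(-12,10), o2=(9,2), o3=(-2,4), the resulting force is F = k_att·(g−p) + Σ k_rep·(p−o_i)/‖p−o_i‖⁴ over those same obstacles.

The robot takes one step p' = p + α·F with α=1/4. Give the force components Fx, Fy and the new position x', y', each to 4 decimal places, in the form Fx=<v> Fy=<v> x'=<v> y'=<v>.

F_att = 1·(g−p) = 1·(12,-12) = (12.0000,-12.0000)
o1: d²=4 ≤ ρ²=48; F_rep = 32·(0,2)/4² = (0.0000,4.0000)
o2: d²=541 > ρ²=48 → inactive
o3: d²=164 > ρ²=48 → inactive
F = F_att + ΣF_rep = (12.0000,-8.0000)
p' = p + 1/4·F = (-9.0000,10.0000)

Fx=12.0000 Fy=-8.0000 x'=-9.0000 y'=10.0000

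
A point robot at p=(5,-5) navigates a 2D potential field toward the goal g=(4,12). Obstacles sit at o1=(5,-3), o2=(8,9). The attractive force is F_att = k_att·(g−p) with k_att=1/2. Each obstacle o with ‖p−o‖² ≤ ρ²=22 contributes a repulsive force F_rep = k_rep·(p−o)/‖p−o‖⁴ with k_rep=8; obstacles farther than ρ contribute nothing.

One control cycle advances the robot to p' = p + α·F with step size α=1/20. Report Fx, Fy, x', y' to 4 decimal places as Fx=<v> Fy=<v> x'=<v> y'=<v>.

F_att = 1/2·(g−p) = 1/2·(-1,17) = (-0.5000,8.5000)
o1: d²=4 ≤ ρ²=22; F_rep = 8·(0,-2)/4² = (0.0000,-1.0000)
o2: d²=205 > ρ²=22 → inactive
F = F_att + ΣF_rep = (-0.5000,7.5000)
p' = p + 1/20·F = (4.9750,-4.6250)

Fx=-0.5000 Fy=7.5000 x'=4.9750 y'=-4.6250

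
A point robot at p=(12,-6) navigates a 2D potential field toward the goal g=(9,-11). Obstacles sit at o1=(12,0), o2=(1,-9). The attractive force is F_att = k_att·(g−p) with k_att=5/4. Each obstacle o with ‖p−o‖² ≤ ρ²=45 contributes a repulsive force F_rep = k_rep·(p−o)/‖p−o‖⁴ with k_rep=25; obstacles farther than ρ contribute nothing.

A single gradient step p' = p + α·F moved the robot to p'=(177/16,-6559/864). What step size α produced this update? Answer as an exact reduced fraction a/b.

α = 1/4

F_att = 5/4·(g−p) = 5/4·(-3,-5) = (-3.7500,-6.2500)
o1: d²=36 ≤ ρ²=45; F_rep = 25·(0,-6)/36² = (0.0000,-0.1157)
o2: d²=130 > ρ²=45 → inactive
F = F_att + ΣF_rep = (-3.7500,-6.3657)
Δp = p'−p = (-0.9375,-1.5914); α = Δx/Fx = (-15/16) / (-15/4) = 1/4
check: Δy/Fy = (-1375/864) / (-1375/216) = 1/4 ✓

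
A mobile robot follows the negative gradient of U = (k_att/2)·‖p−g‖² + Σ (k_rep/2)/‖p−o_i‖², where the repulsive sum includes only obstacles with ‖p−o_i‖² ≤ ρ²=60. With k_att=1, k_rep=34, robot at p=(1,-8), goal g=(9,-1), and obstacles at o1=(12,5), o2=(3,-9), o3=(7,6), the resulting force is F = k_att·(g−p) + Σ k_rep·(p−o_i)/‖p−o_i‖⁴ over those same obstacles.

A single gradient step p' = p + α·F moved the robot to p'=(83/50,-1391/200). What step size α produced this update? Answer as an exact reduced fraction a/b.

F_att = 1·(g−p) = 1·(8,7) = (8.0000,7.0000)
o1: d²=290 > ρ²=60 → inactive
o2: d²=5 ≤ ρ²=60; F_rep = 34·(-2,1)/5² = (-2.7200,1.3600)
o3: d²=232 > ρ²=60 → inactive
F = F_att + ΣF_rep = (5.2800,8.3600)
Δp = p'−p = (0.6600,1.0450); α = Δx/Fx = (33/50) / (132/25) = 1/8
check: Δy/Fy = (209/200) / (209/25) = 1/8 ✓

α = 1/8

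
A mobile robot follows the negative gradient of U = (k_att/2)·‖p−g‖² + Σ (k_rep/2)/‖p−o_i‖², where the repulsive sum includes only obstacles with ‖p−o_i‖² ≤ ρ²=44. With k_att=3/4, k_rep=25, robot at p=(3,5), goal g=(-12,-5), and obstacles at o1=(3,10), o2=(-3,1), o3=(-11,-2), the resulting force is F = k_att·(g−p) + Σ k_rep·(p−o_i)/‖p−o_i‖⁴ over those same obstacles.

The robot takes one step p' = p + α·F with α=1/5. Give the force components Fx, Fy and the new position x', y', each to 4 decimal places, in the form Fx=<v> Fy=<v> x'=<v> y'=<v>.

F_att = 3/4·(g−p) = 3/4·(-15,-10) = (-11.2500,-7.5000)
o1: d²=25 ≤ ρ²=44; F_rep = 25·(0,-5)/25² = (0.0000,-0.2000)
o2: d²=52 > ρ²=44 → inactive
o3: d²=245 > ρ²=44 → inactive
F = F_att + ΣF_rep = (-11.2500,-7.7000)
p' = p + 1/5·F = (0.7500,3.4600)

Fx=-11.2500 Fy=-7.7000 x'=0.7500 y'=3.4600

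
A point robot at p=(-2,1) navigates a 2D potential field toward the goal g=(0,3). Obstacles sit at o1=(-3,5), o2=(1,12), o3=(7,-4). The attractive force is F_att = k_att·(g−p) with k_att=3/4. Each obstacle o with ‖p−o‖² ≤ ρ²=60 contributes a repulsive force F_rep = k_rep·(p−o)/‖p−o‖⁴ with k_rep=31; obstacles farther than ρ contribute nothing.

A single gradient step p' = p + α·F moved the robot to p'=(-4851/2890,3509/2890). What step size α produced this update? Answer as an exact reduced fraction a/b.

α = 1/5

F_att = 3/4·(g−p) = 3/4·(2,2) = (1.5000,1.5000)
o1: d²=17 ≤ ρ²=60; F_rep = 31·(1,-4)/17² = (0.1073,-0.4291)
o2: d²=130 > ρ²=60 → inactive
o3: d²=106 > ρ²=60 → inactive
F = F_att + ΣF_rep = (1.6073,1.0709)
Δp = p'−p = (0.3215,0.2142); α = Δx/Fx = (929/2890) / (929/578) = 1/5
check: Δy/Fy = (619/2890) / (619/578) = 1/5 ✓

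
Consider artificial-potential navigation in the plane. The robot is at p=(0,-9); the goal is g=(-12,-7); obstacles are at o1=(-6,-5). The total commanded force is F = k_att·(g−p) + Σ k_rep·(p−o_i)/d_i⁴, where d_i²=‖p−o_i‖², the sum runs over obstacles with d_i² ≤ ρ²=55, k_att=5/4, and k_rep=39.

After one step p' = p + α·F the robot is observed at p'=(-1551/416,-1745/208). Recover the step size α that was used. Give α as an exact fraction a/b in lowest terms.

F_att = 5/4·(g−p) = 5/4·(-12,2) = (-15.0000,2.5000)
o1: d²=52 ≤ ρ²=55; F_rep = 39·(6,-4)/52² = (0.0865,-0.0577)
F = F_att + ΣF_rep = (-14.9135,2.4423)
Δp = p'−p = (-3.7284,0.6106); α = Δx/Fx = (-1551/416) / (-1551/104) = 1/4
check: Δy/Fy = (127/208) / (127/52) = 1/4 ✓

α = 1/4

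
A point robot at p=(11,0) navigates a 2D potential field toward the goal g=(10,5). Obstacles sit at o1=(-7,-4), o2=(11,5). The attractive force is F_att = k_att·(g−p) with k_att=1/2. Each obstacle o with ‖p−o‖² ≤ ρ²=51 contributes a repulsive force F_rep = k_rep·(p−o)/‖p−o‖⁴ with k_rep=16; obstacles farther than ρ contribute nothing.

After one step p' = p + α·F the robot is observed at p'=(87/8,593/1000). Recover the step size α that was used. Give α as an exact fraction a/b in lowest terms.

α = 1/4

F_att = 1/2·(g−p) = 1/2·(-1,5) = (-0.5000,2.5000)
o1: d²=340 > ρ²=51 → inactive
o2: d²=25 ≤ ρ²=51; F_rep = 16·(0,-5)/25² = (0.0000,-0.1280)
F = F_att + ΣF_rep = (-0.5000,2.3720)
Δp = p'−p = (-0.1250,0.5930); α = Δx/Fx = (-1/8) / (-1/2) = 1/4
check: Δy/Fy = (593/1000) / (593/250) = 1/4 ✓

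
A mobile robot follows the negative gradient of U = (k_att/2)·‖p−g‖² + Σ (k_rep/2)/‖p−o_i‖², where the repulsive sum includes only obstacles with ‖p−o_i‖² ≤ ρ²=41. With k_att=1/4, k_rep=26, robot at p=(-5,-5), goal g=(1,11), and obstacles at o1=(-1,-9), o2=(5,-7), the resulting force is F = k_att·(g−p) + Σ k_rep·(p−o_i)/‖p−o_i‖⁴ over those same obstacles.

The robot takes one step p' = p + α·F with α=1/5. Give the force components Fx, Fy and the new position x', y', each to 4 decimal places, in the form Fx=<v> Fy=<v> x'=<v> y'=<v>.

F_att = 1/4·(g−p) = 1/4·(6,16) = (1.5000,4.0000)
o1: d²=32 ≤ ρ²=41; F_rep = 26·(-4,4)/32² = (-0.1016,0.1016)
o2: d²=104 > ρ²=41 → inactive
F = F_att + ΣF_rep = (1.3984,4.1016)
p' = p + 1/5·F = (-4.7203,-4.1797)

Fx=1.3984 Fy=4.1016 x'=-4.7203 y'=-4.1797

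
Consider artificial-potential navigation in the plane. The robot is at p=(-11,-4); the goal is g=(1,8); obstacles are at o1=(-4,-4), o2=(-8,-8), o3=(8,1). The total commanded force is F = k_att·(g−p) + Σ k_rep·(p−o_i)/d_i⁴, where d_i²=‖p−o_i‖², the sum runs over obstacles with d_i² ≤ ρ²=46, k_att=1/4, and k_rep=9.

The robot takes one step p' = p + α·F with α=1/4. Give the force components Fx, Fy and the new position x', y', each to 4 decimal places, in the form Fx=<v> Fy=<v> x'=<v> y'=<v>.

Fx=2.9568 Fy=3.0576 x'=-10.2608 y'=-3.2356

F_att = 1/4·(g−p) = 1/4·(12,12) = (3.0000,3.0000)
o1: d²=49 > ρ²=46 → inactive
o2: d²=25 ≤ ρ²=46; F_rep = 9·(-3,4)/25² = (-0.0432,0.0576)
o3: d²=386 > ρ²=46 → inactive
F = F_att + ΣF_rep = (2.9568,3.0576)
p' = p + 1/4·F = (-10.2608,-3.2356)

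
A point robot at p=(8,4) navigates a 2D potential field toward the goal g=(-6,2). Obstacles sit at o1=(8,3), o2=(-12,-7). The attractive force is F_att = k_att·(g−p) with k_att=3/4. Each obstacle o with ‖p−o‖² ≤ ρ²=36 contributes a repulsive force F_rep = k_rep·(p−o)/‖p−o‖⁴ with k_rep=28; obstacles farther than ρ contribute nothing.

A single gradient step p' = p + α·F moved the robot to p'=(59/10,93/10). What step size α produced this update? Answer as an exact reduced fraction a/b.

F_att = 3/4·(g−p) = 3/4·(-14,-2) = (-10.5000,-1.5000)
o1: d²=1 ≤ ρ²=36; F_rep = 28·(0,1)/1² = (0.0000,28.0000)
o2: d²=521 > ρ²=36 → inactive
F = F_att + ΣF_rep = (-10.5000,26.5000)
Δp = p'−p = (-2.1000,5.3000); α = Δx/Fx = (-21/10) / (-21/2) = 1/5
check: Δy/Fy = (53/10) / (53/2) = 1/5 ✓

α = 1/5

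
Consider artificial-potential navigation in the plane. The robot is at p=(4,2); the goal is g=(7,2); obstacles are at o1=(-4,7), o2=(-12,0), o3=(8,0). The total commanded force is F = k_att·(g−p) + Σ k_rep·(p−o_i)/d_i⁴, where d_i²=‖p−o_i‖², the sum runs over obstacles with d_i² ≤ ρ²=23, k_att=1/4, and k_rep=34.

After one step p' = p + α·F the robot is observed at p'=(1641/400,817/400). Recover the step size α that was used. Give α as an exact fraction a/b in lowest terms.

F_att = 1/4·(g−p) = 1/4·(3,0) = (0.7500,0.0000)
o1: d²=89 > ρ²=23 → inactive
o2: d²=260 > ρ²=23 → inactive
o3: d²=20 ≤ ρ²=23; F_rep = 34·(-4,2)/20² = (-0.3400,0.1700)
F = F_att + ΣF_rep = (0.4100,0.1700)
Δp = p'−p = (0.1025,0.0425); α = Δx/Fx = (41/400) / (41/100) = 1/4
check: Δy/Fy = (17/400) / (17/100) = 1/4 ✓

α = 1/4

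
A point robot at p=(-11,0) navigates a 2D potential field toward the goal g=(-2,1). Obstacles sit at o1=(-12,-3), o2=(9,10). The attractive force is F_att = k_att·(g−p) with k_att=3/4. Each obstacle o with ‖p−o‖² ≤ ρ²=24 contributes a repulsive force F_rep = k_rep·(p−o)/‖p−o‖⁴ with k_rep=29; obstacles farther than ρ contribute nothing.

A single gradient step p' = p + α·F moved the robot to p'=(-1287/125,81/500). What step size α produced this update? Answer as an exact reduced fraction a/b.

F_att = 3/4·(g−p) = 3/4·(9,1) = (6.7500,0.7500)
o1: d²=10 ≤ ρ²=24; F_rep = 29·(1,3)/10² = (0.2900,0.8700)
o2: d²=500 > ρ²=24 → inactive
F = F_att + ΣF_rep = (7.0400,1.6200)
Δp = p'−p = (0.7040,0.1620); α = Δx/Fx = (88/125) / (176/25) = 1/10
check: Δy/Fy = (81/500) / (81/50) = 1/10 ✓

α = 1/10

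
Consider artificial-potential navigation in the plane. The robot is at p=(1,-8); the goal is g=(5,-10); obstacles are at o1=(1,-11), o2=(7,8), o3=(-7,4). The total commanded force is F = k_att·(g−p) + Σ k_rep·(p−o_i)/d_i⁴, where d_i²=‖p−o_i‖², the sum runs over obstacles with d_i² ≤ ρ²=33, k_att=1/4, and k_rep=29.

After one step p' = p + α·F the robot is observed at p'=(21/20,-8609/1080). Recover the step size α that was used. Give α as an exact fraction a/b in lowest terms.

F_att = 1/4·(g−p) = 1/4·(4,-2) = (1.0000,-0.5000)
o1: d²=9 ≤ ρ²=33; F_rep = 29·(0,3)/9² = (0.0000,1.0741)
o2: d²=292 > ρ²=33 → inactive
o3: d²=208 > ρ²=33 → inactive
F = F_att + ΣF_rep = (1.0000,0.5741)
Δp = p'−p = (0.0500,0.0287); α = Δx/Fx = (1/20) / (1) = 1/20
check: Δy/Fy = (31/1080) / (31/54) = 1/20 ✓

α = 1/20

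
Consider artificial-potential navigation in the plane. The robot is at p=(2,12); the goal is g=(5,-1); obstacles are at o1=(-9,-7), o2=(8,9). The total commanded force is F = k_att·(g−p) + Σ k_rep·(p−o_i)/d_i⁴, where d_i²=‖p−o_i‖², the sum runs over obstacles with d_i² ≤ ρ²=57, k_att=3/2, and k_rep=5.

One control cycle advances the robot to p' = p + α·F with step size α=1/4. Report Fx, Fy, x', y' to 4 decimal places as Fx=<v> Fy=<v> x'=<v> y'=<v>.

F_att = 3/2·(g−p) = 3/2·(3,-13) = (4.5000,-19.5000)
o1: d²=482 > ρ²=57 → inactive
o2: d²=45 ≤ ρ²=57; F_rep = 5·(-6,3)/45² = (-0.0148,0.0074)
F = F_att + ΣF_rep = (4.4852,-19.4926)
p' = p + 1/4·F = (3.1213,7.1269)

Fx=4.4852 Fy=-19.4926 x'=3.1213 y'=7.1269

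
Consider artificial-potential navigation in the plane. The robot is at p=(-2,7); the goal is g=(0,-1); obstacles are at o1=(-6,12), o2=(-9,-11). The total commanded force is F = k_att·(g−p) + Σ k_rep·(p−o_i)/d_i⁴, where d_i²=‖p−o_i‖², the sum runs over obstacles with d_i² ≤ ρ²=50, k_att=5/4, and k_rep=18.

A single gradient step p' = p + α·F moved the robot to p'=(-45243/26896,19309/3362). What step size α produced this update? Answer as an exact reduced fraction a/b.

α = 1/8

F_att = 5/4·(g−p) = 5/4·(2,-8) = (2.5000,-10.0000)
o1: d²=41 ≤ ρ²=50; F_rep = 18·(4,-5)/41² = (0.0428,-0.0535)
o2: d²=373 > ρ²=50 → inactive
F = F_att + ΣF_rep = (2.5428,-10.0535)
Δp = p'−p = (0.3179,-1.2567); α = Δx/Fx = (8549/26896) / (8549/3362) = 1/8
check: Δy/Fy = (-4225/3362) / (-16900/1681) = 1/8 ✓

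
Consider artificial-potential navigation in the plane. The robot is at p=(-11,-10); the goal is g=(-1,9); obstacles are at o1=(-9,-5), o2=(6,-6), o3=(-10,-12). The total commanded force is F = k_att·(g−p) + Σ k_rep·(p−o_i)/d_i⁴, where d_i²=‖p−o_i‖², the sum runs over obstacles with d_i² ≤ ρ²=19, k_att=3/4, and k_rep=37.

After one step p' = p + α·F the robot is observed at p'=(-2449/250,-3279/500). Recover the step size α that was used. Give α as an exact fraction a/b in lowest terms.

α = 1/5

F_att = 3/4·(g−p) = 3/4·(10,19) = (7.5000,14.2500)
o1: d²=29 > ρ²=19 → inactive
o2: d²=305 > ρ²=19 → inactive
o3: d²=5 ≤ ρ²=19; F_rep = 37·(-1,2)/5² = (-1.4800,2.9600)
F = F_att + ΣF_rep = (6.0200,17.2100)
Δp = p'−p = (1.2040,3.4420); α = Δx/Fx = (301/250) / (301/50) = 1/5
check: Δy/Fy = (1721/500) / (1721/100) = 1/5 ✓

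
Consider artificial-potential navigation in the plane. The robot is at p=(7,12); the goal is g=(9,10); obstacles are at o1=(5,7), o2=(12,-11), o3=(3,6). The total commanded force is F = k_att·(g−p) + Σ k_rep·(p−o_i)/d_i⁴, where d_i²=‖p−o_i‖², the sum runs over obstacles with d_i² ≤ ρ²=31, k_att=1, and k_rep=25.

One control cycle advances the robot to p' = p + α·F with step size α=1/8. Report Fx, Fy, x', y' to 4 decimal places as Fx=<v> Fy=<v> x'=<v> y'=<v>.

F_att = 1·(g−p) = 1·(2,-2) = (2.0000,-2.0000)
o1: d²=29 ≤ ρ²=31; F_rep = 25·(2,5)/29² = (0.0595,0.1486)
o2: d²=554 > ρ²=31 → inactive
o3: d²=52 > ρ²=31 → inactive
F = F_att + ΣF_rep = (2.0595,-1.8514)
p' = p + 1/8·F = (7.2574,11.7686)

Fx=2.0595 Fy=-1.8514 x'=7.2574 y'=11.7686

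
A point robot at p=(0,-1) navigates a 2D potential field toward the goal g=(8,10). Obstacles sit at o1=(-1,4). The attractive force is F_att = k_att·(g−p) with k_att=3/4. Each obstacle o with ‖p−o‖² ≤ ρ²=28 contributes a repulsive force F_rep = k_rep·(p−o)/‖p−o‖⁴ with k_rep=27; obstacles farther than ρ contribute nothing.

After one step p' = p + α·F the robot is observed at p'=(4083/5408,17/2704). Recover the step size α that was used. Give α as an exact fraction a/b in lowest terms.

α = 1/8

F_att = 3/4·(g−p) = 3/4·(8,11) = (6.0000,8.2500)
o1: d²=26 ≤ ρ²=28; F_rep = 27·(1,-5)/26² = (0.0399,-0.1997)
F = F_att + ΣF_rep = (6.0399,8.0503)
Δp = p'−p = (0.7550,1.0063); α = Δx/Fx = (4083/5408) / (4083/676) = 1/8
check: Δy/Fy = (2721/2704) / (2721/338) = 1/8 ✓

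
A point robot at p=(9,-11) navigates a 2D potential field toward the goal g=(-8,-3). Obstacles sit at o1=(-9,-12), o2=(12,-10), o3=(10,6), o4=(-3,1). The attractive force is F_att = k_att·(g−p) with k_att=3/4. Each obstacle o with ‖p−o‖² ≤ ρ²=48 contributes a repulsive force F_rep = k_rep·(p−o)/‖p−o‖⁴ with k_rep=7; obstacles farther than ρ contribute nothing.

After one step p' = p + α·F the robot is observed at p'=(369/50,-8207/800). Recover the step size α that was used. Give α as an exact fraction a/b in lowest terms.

F_att = 3/4·(g−p) = 3/4·(-17,8) = (-12.7500,6.0000)
o1: d²=325 > ρ²=48 → inactive
o2: d²=10 ≤ ρ²=48; F_rep = 7·(-3,-1)/10² = (-0.2100,-0.0700)
o3: d²=290 > ρ²=48 → inactive
o4: d²=288 > ρ²=48 → inactive
F = F_att + ΣF_rep = (-12.9600,5.9300)
Δp = p'−p = (-1.6200,0.7412); α = Δx/Fx = (-81/50) / (-324/25) = 1/8
check: Δy/Fy = (593/800) / (593/100) = 1/8 ✓

α = 1/8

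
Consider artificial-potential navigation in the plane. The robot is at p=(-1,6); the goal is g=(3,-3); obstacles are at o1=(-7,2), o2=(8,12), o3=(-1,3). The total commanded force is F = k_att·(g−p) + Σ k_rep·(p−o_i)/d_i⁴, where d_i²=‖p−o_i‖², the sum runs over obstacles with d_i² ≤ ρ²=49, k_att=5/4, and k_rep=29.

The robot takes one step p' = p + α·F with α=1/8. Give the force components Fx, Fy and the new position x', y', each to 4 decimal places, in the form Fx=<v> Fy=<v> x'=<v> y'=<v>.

F_att = 5/4·(g−p) = 5/4·(4,-9) = (5.0000,-11.2500)
o1: d²=52 > ρ²=49 → inactive
o2: d²=117 > ρ²=49 → inactive
o3: d²=9 ≤ ρ²=49; F_rep = 29·(0,3)/9² = (0.0000,1.0741)
F = F_att + ΣF_rep = (5.0000,-10.1759)
p' = p + 1/8·F = (-0.3750,4.7280)

Fx=5.0000 Fy=-10.1759 x'=-0.3750 y'=4.7280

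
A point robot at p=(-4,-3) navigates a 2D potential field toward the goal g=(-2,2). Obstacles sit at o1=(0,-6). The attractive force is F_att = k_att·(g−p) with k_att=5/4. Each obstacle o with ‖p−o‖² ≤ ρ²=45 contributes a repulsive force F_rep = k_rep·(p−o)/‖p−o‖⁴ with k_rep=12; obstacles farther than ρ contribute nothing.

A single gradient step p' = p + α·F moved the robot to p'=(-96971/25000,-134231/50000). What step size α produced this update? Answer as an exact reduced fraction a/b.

α = 1/20

F_att = 5/4·(g−p) = 5/4·(2,5) = (2.5000,6.2500)
o1: d²=25 ≤ ρ²=45; F_rep = 12·(-4,3)/25² = (-0.0768,0.0576)
F = F_att + ΣF_rep = (2.4232,6.3076)
Δp = p'−p = (0.1212,0.3154); α = Δx/Fx = (3029/25000) / (3029/1250) = 1/20
check: Δy/Fy = (15769/50000) / (15769/2500) = 1/20 ✓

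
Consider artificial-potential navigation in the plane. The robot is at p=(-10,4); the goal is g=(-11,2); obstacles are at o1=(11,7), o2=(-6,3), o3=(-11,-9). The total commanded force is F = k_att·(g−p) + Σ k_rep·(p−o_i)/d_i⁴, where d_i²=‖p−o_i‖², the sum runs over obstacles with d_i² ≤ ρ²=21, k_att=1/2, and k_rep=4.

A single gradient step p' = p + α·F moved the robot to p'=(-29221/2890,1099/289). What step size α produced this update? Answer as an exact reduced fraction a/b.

α = 1/5

F_att = 1/2·(g−p) = 1/2·(-1,-2) = (-0.5000,-1.0000)
o1: d²=450 > ρ²=21 → inactive
o2: d²=17 ≤ ρ²=21; F_rep = 4·(-4,1)/17² = (-0.0554,0.0138)
o3: d²=170 > ρ²=21 → inactive
F = F_att + ΣF_rep = (-0.5554,-0.9862)
Δp = p'−p = (-0.1111,-0.1972); α = Δx/Fx = (-321/2890) / (-321/578) = 1/5
check: Δy/Fy = (-57/289) / (-285/289) = 1/5 ✓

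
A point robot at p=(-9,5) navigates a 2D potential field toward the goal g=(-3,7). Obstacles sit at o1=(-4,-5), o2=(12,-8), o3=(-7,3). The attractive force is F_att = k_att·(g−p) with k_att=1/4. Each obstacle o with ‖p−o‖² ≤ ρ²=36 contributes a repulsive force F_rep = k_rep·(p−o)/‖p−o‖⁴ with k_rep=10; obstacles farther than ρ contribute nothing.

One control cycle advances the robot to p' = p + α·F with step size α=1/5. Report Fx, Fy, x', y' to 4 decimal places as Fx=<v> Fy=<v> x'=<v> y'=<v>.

F_att = 1/4·(g−p) = 1/4·(6,2) = (1.5000,0.5000)
o1: d²=125 > ρ²=36 → inactive
o2: d²=610 > ρ²=36 → inactive
o3: d²=8 ≤ ρ²=36; F_rep = 10·(-2,2)/8² = (-0.3125,0.3125)
F = F_att + ΣF_rep = (1.1875,0.8125)
p' = p + 1/5·F = (-8.7625,5.1625)

Fx=1.1875 Fy=0.8125 x'=-8.7625 y'=5.1625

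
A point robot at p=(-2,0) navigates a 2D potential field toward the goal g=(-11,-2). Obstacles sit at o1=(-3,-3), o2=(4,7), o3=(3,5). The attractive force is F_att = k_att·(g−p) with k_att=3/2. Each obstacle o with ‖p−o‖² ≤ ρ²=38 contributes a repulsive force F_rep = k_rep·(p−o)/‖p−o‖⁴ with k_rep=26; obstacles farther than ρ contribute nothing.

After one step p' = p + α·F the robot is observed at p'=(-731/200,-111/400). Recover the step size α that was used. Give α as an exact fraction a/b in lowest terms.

F_att = 3/2·(g−p) = 3/2·(-9,-2) = (-13.5000,-3.0000)
o1: d²=10 ≤ ρ²=38; F_rep = 26·(1,3)/10² = (0.2600,0.7800)
o2: d²=85 > ρ²=38 → inactive
o3: d²=50 > ρ²=38 → inactive
F = F_att + ΣF_rep = (-13.2400,-2.2200)
Δp = p'−p = (-1.6550,-0.2775); α = Δx/Fx = (-331/200) / (-331/25) = 1/8
check: Δy/Fy = (-111/400) / (-111/50) = 1/8 ✓

α = 1/8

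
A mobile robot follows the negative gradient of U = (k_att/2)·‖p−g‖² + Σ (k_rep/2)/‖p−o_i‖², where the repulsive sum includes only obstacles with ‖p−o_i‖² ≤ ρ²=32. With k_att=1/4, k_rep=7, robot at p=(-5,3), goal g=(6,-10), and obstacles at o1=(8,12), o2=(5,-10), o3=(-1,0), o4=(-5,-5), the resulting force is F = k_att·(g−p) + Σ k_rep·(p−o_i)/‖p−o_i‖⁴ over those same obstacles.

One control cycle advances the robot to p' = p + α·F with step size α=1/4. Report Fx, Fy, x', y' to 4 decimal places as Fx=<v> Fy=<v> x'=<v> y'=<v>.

F_att = 1/4·(g−p) = 1/4·(11,-13) = (2.7500,-3.2500)
o1: d²=250 > ρ²=32 → inactive
o2: d²=269 > ρ²=32 → inactive
o3: d²=25 ≤ ρ²=32; F_rep = 7·(-4,3)/25² = (-0.0448,0.0336)
o4: d²=64 > ρ²=32 → inactive
F = F_att + ΣF_rep = (2.7052,-3.2164)
p' = p + 1/4·F = (-4.3237,2.1959)

Fx=2.7052 Fy=-3.2164 x'=-4.3237 y'=2.1959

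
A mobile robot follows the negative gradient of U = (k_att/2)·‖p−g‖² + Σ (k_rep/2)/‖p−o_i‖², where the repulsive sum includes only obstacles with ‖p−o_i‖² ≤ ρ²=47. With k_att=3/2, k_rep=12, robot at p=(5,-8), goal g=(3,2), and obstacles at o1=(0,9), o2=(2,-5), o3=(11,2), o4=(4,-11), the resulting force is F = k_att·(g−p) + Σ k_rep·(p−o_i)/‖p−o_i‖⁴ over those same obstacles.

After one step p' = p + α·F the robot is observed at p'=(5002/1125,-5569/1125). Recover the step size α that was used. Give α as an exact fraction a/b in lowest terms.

F_att = 3/2·(g−p) = 3/2·(-2,10) = (-3.0000,15.0000)
o1: d²=314 > ρ²=47 → inactive
o2: d²=18 ≤ ρ²=47; F_rep = 12·(3,-3)/18² = (0.1111,-0.1111)
o3: d²=136 > ρ²=47 → inactive
o4: d²=10 ≤ ρ²=47; F_rep = 12·(1,3)/10² = (0.1200,0.3600)
F = F_att + ΣF_rep = (-2.7689,15.2489)
Δp = p'−p = (-0.5538,3.0498); α = Δx/Fx = (-623/1125) / (-623/225) = 1/5
check: Δy/Fy = (3431/1125) / (3431/225) = 1/5 ✓

α = 1/5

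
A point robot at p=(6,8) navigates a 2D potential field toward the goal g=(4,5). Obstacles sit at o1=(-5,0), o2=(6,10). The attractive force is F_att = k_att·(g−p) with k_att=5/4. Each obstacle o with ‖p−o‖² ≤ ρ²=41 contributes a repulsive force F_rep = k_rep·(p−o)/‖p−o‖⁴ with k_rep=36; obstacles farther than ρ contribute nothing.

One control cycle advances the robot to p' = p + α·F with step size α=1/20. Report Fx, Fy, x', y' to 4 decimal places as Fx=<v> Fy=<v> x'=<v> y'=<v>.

F_att = 5/4·(g−p) = 5/4·(-2,-3) = (-2.5000,-3.7500)
o1: d²=185 > ρ²=41 → inactive
o2: d²=4 ≤ ρ²=41; F_rep = 36·(0,-2)/4² = (0.0000,-4.5000)
F = F_att + ΣF_rep = (-2.5000,-8.2500)
p' = p + 1/20·F = (5.8750,7.5875)

Fx=-2.5000 Fy=-8.2500 x'=5.8750 y'=7.5875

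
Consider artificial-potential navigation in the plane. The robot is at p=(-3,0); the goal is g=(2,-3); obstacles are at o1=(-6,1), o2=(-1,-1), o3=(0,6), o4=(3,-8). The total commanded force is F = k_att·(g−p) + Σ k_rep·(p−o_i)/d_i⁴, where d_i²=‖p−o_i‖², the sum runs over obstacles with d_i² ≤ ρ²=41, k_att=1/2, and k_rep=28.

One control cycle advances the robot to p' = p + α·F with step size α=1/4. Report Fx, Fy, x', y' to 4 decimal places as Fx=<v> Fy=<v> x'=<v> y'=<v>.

F_att = 1/2·(g−p) = 1/2·(5,-3) = (2.5000,-1.5000)
o1: d²=10 ≤ ρ²=41; F_rep = 28·(3,-1)/10² = (0.8400,-0.2800)
o2: d²=5 ≤ ρ²=41; F_rep = 28·(-2,1)/5² = (-2.2400,1.1200)
o3: d²=45 > ρ²=41 → inactive
o4: d²=100 > ρ²=41 → inactive
F = F_att + ΣF_rep = (1.1000,-0.6600)
p' = p + 1/4·F = (-2.7250,-0.1650)

Fx=1.1000 Fy=-0.6600 x'=-2.7250 y'=-0.1650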